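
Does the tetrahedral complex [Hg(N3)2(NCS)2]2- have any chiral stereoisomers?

no

Only one geometric arrangement is possible.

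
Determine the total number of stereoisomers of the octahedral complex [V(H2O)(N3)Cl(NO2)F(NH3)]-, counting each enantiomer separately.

Exhaustive case analysis gives 15 geometric isomers.
Of these, 15 lack any improper symmetry element and so occur as enantiomeric pairs, giving 15 + 15 = 30 stereoisomers in total.

30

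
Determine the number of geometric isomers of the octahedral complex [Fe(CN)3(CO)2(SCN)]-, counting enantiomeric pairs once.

In an octahedral complex each vertex has one trans partner and four cis neighbours.
The distinct arrangements are (3 in all): CN mer, CO cis; CN mer, CO trans; CN fac, CO cis.

3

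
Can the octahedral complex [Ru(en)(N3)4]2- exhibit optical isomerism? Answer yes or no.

The six octahedral sites form three mutually perpendicular trans pairs.
Each en is bidentate and must span two cis positions.
Only one geometric arrangement is possible.

no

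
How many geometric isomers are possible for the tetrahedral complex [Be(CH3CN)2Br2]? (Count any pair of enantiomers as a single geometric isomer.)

1

All four vertices of a tetrahedron are equivalent and mutually adjacent, so cis/trans isomerism cannot arise.
Only one geometric arrangement is possible.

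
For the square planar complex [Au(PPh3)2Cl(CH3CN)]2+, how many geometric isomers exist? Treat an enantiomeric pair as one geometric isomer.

2

A square has two trans pairs of vertices; adjacent vertices are cis.
Systematic placement gives 2 geometric isomers: PPh3 cis; PPh3 trans.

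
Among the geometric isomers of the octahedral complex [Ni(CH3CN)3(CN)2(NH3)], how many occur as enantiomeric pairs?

There are 3 geometric isomers: CH3CN mer, CN cis; CH3CN mer, CN trans; CH3CN fac, CN cis.
Each arrangement has an internal mirror plane or centre of symmetry, so none is chiral.

0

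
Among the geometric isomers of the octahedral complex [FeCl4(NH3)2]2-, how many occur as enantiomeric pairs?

Systematic placement gives 2 geometric isomers: NH3 trans; NH3 cis.
Each arrangement has an internal mirror plane or centre of symmetry, so none is chiral.

0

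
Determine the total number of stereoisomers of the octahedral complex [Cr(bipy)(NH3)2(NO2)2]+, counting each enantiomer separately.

Each bipy is bidentate and must span two cis positions.
The distinct arrangements are (3 in all): NH3 trans, NO2 cis; NH3 cis, NO2 cis (chiral); NH3 cis, NO2 trans.
One of these lacks any improper symmetry element and so occurs as an enantiomeric pair, giving 3 + 1 = 4 stereoisomers in total.

4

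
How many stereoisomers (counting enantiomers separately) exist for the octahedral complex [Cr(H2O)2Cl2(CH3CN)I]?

8

In an octahedral complex each vertex has one trans partner and four cis neighbours.
There are 6 geometric isomers: H2O cis, Cl cis (3 arrangements, 2 chiral); H2O trans, Cl cis; H2O cis, Cl trans; H2O trans, Cl trans.
Of these, 2 lack any improper symmetry element and so occur as enantiomeric pairs, giving 6 + 2 = 8 stereoisomers in total.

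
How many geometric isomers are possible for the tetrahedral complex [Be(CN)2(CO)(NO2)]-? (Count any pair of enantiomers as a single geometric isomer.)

1

Only one geometric arrangement is possible.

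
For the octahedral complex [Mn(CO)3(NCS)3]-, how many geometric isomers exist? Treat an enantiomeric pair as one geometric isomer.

2

An octahedron has six vertices in three trans pairs; every non-trans pair is cis.
Systematic placement gives 2 geometric isomers: CO mer; CO fac.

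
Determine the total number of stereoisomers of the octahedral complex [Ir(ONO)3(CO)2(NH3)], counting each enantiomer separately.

An octahedron has six vertices in three trans pairs; every non-trans pair is cis.
There are 3 geometric isomers: ONO mer, CO trans; ONO mer, CO cis; ONO fac, CO cis.
Each arrangement has an internal mirror plane or centre of symmetry, so none is chiral.

3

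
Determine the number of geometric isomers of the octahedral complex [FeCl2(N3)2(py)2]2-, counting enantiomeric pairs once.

The six octahedral sites form three mutually perpendicular trans pairs.
Systematic placement gives 5 geometric isomers: Cl trans, N3 trans, py trans; Cl trans, N3 cis, py cis; Cl cis, N3 cis, py trans; Cl cis, N3 cis, py cis (chiral); Cl cis, N3 trans, py cis.

5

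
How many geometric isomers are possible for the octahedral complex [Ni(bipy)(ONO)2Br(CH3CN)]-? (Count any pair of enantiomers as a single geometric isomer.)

4

The six octahedral sites form three mutually perpendicular trans pairs.
Each bipy is bidentate and must span two cis positions.
Systematic placement gives 4 geometric isomers: ONO cis (3 arrangements, 2 chiral); ONO trans.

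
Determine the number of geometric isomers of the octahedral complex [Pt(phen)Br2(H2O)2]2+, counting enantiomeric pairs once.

3

Each phen is bidentate and must span two cis positions.
The distinct arrangements are (3 in all): Br trans, H2O cis; Br cis, H2O cis (chiral); Br cis, H2O trans.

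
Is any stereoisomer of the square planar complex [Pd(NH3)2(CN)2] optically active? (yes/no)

In a square planar complex each vertex has one trans partner and two cis neighbours.
There are 2 geometric isomers: NH3 cis; NH3 trans.
Each arrangement has an internal mirror plane or centre of symmetry, so none is chiral.

no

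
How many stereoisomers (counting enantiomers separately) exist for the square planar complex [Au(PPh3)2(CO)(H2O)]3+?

2

In a square planar complex each vertex has one trans partner and two cis neighbours.
There are 2 geometric isomers: PPh3 cis; PPh3 trans.
Each arrangement has an internal mirror plane or centre of symmetry, so none is chiral.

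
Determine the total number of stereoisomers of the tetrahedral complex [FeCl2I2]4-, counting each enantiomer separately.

Only one geometric arrangement is possible.

1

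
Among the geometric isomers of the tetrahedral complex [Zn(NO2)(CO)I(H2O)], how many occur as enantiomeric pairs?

1

In a tetrahedral complex all four positions are equivalent and every pair of ligands is adjacent — there is no cis/trans distinction.
Only one geometric arrangement is possible; it has no improper symmetry element, so it exists as a pair of enantiomers (2 stereoisomers).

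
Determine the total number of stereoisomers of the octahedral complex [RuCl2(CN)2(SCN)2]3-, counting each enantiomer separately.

6

An octahedron has six vertices in three trans pairs; every non-trans pair is cis.
Systematic placement gives 5 geometric isomers: Cl trans, CN trans, SCN trans; Cl cis, CN trans, SCN cis; Cl cis, CN cis, SCN trans; Cl cis, CN cis, SCN cis (chiral); Cl trans, CN cis, SCN cis.
One of these lacks any improper symmetry element and so occurs as an enantiomeric pair, giving 5 + 1 = 6 stereoisomers in total.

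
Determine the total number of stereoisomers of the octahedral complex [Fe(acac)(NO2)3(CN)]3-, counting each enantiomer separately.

2

Each acac is bidentate and must span two cis positions.
The distinct arrangements are (2 in all): NO2 fac; NO2 mer.
Each arrangement has an internal mirror plane or centre of symmetry, so none is chiral.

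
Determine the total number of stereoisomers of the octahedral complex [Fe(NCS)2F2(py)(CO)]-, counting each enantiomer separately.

8

The six octahedral sites form three mutually perpendicular trans pairs.
Working through the distinct placements yields 6 geometric isomers: NCS cis, F cis (3 arrangements, 2 chiral); NCS trans, F cis; NCS cis, F trans; NCS trans, F trans.
Of these, 2 lack any improper symmetry element and so occur as enantiomeric pairs, giving 6 + 2 = 8 stereoisomers in total.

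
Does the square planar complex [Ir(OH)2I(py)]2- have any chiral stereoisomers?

no

A square has two trans pairs of vertices; adjacent vertices are cis.
The distinct arrangements are (2 in all): OH cis; OH trans.
Each arrangement has an internal mirror plane or centre of symmetry, so none is chiral.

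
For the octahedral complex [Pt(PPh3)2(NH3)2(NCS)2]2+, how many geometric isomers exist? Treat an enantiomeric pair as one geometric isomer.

An octahedron has six vertices in three trans pairs; every non-trans pair is cis.
Working through the distinct placements yields 5 geometric isomers: PPh3 trans, NH3 trans, NCS trans; PPh3 cis, NH3 cis, NCS trans; PPh3 trans, NH3 cis, NCS cis; PPh3 cis, NH3 cis, NCS cis (chiral); PPh3 cis, NH3 trans, NCS cis.

5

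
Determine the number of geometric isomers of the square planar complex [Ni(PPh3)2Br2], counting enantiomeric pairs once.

A square has two trans pairs of vertices; adjacent vertices are cis.
Working through the distinct placements yields 2 geometric isomers: PPh3 cis; PPh3 trans.

2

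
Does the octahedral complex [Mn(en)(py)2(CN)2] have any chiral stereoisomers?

An octahedron has six vertices in three trans pairs; every non-trans pair is cis.
Each en is bidentate and must span two cis positions.
Working through the distinct placements yields 3 geometric isomers: py cis, CN trans; py trans, CN cis; py cis, CN cis (chiral).
One of these lacks any improper symmetry element and so occurs as an enantiomeric pair, giving 3 + 1 = 4 stereoisomers in total.

yes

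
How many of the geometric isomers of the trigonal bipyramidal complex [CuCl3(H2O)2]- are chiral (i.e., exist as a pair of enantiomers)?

A trigonal bipyramid has two axial and three equatorial sites, which are chemically inequivalent.
There are 3 geometric isomers: H2O both equatorial; H2O one axial, one equatorial; H2O both axial.
Each arrangement has an internal mirror plane or centre of symmetry, so none is chiral.

0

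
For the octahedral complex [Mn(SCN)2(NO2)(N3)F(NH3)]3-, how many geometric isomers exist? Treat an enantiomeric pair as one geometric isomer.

9

An octahedron has six vertices in three trans pairs; every non-trans pair is cis.
Exhaustive case analysis gives 9 geometric isomers.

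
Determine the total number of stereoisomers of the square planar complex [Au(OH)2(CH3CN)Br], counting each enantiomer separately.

A square has two trans pairs of vertices; adjacent vertices are cis.
Working through the distinct placements yields 2 geometric isomers: OH cis; OH trans.
Each arrangement has an internal mirror plane or centre of symmetry, so none is chiral.

2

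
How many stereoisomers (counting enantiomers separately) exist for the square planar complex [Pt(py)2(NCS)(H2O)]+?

A square has two trans pairs of vertices; adjacent vertices are cis.
Working through the distinct placements yields 2 geometric isomers: py cis; py trans.
Each arrangement has an internal mirror plane or centre of symmetry, so none is chiral.

2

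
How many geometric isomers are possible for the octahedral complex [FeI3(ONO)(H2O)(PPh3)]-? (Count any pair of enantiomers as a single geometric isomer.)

The six octahedral sites form three mutually perpendicular trans pairs.
There are 4 geometric isomers: I mer (3 arrangements); I fac (chiral).

4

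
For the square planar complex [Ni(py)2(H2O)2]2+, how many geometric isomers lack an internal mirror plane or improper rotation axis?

A square has two trans pairs of vertices; adjacent vertices are cis.
There are 2 geometric isomers: py cis; py trans.
Each arrangement has an internal mirror plane or centre of symmetry, so none is chiral.

0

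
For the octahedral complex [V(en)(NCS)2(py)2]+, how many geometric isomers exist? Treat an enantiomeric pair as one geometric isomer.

An octahedron has six vertices in three trans pairs; every non-trans pair is cis.
Each en is bidentate and must span two cis positions.
The distinct arrangements are (3 in all): NCS trans, py cis; NCS cis, py trans; NCS cis, py cis (chiral).

3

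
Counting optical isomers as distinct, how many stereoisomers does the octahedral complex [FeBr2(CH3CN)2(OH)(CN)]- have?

The six octahedral sites form three mutually perpendicular trans pairs.
Systematic placement gives 6 geometric isomers: Br trans, CH3CN trans; Br trans, CH3CN cis; Br cis, CH3CN cis (3 arrangements, 2 chiral); Br cis, CH3CN trans.
Of these, 2 lack any improper symmetry element and so occur as enantiomeric pairs, giving 6 + 2 = 8 stereoisomers in total.

8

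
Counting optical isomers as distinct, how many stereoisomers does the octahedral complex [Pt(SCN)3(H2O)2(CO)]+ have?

3

An octahedron has six vertices in three trans pairs; every non-trans pair is cis.
Systematic placement gives 3 geometric isomers: SCN mer, H2O cis; SCN mer, H2O trans; SCN fac, H2O cis.
Each arrangement has an internal mirror plane or centre of symmetry, so none is chiral.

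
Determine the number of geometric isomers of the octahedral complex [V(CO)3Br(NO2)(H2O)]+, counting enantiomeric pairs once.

In an octahedral complex each vertex has one trans partner and four cis neighbours.
Systematic placement gives 4 geometric isomers: CO mer (3 arrangements); CO fac (chiral).

4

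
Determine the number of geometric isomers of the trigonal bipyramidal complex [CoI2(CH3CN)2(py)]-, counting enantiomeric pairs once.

A trigonal bipyramid has two axial and three equatorial sites, which are chemically inequivalent.
Exhaustive case analysis gives 5 geometric isomers.

5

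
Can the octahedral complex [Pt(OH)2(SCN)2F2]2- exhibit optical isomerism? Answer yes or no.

In an octahedral complex each vertex has one trans partner and four cis neighbours.
Working through the distinct placements yields 5 geometric isomers: OH trans, SCN trans, F trans; OH cis, SCN cis, F trans; OH cis, SCN trans, F cis; OH cis, SCN cis, F cis (chiral); OH trans, SCN cis, F cis.
One of these lacks any improper symmetry element and so occurs as an enantiomeric pair, giving 5 + 1 = 6 stereoisomers in total.

yes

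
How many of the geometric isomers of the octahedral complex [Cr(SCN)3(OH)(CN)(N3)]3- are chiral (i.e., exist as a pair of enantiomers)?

In an octahedral complex each vertex has one trans partner and four cis neighbours.
Systematic placement gives 4 geometric isomers: SCN mer (3 arrangements); SCN fac (chiral).
One of these lacks any improper symmetry element and so occurs as an enantiomeric pair, giving 4 + 1 = 5 stereoisomers in total.

1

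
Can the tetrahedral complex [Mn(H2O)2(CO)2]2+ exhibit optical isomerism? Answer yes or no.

In a tetrahedral complex all four positions are equivalent and every pair of ligands is adjacent — there is no cis/trans distinction.
Only one geometric arrangement is possible.

no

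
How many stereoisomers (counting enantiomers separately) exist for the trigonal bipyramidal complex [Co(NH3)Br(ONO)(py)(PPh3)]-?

A trigonal bipyramid has two axial and three equatorial sites, which are chemically inequivalent.
Systematic enumeration (placing each ligand type in turn and discarding arrangements equivalent by rotation or reflection) gives 10 geometric isomers.
Of these, 10 lack any improper symmetry element and so occur as enantiomeric pairs, giving 10 + 10 = 20 stereoisomers in total.

20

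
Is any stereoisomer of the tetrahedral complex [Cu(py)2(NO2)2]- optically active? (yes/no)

All four vertices of a tetrahedron are equivalent and mutually adjacent, so cis/trans isomerism cannot arise.
Only one geometric arrangement is possible.

no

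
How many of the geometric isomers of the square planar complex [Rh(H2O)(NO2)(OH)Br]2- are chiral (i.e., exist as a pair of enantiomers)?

There are 3 geometric isomers: (Br/NO2 trans, H2O/OH trans); (Br/OH trans, H2O/NO2 trans); (Br/H2O trans, NO2/OH trans).
Each arrangement has an internal mirror plane or centre of symmetry, so none is chiral.

0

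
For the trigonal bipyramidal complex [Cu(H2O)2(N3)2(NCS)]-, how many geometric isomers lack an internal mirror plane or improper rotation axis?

A trigonal bipyramid has two axial and three equatorial sites, which are chemically inequivalent.
Exhaustive case analysis gives 5 geometric isomers.
One of these lacks any improper symmetry element and so occurs as an enantiomeric pair, giving 5 + 1 = 6 stereoisomers in total.

1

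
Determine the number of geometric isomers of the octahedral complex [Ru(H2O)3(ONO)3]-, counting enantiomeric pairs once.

In an octahedral complex each vertex has one trans partner and four cis neighbours.
The distinct arrangements are (2 in all): H2O mer; H2O fac.

2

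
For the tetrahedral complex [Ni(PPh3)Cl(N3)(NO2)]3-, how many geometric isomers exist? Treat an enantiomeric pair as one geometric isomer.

In a tetrahedral complex all four positions are equivalent and every pair of ligands is adjacent — there is no cis/trans distinction.
Only one geometric arrangement is possible; it has no improper symmetry element, so it exists as a pair of enantiomers (2 stereoisomers).

1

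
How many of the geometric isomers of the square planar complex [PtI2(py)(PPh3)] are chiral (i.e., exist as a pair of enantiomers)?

0

In a square planar complex each vertex has one trans partner and two cis neighbours.
There are 2 geometric isomers: I cis; I trans.
Each arrangement has an internal mirror plane or centre of symmetry, so none is chiral.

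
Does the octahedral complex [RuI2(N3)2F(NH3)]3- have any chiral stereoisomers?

The distinct arrangements are (6 in all): I cis, N3 cis (3 arrangements, 2 chiral); I cis, N3 trans; I trans, N3 cis; I trans, N3 trans.
Of these, 2 lack any improper symmetry element and so occur as enantiomeric pairs, giving 6 + 2 = 8 stereoisomers in total.

yes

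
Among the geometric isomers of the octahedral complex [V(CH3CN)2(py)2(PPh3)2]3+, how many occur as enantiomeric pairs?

Systematic placement gives 5 geometric isomers: CH3CN trans, py trans, PPh3 trans; CH3CN trans, py cis, PPh3 cis; CH3CN cis, py trans, PPh3 cis; CH3CN cis, py cis, PPh3 cis (chiral); CH3CN cis, py cis, PPh3 trans.
One of these lacks any improper symmetry element and so occurs as an enantiomeric pair, giving 5 + 1 = 6 stereoisomers in total.

1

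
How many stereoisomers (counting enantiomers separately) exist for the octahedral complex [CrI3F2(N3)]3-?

The six octahedral sites form three mutually perpendicular trans pairs.
The distinct arrangements are (3 in all): I mer, F trans; I fac, F cis; I mer, F cis.
Each arrangement has an internal mirror plane or centre of symmetry, so none is chiral.

3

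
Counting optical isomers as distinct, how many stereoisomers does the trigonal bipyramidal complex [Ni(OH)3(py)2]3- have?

The distinct arrangements are (3 in all): py both equatorial; py one axial, one equatorial; py both axial.
Each arrangement has an internal mirror plane or centre of symmetry, so none is chiral.

3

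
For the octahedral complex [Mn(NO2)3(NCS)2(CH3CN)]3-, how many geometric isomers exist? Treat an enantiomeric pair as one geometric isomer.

3

The six octahedral sites form three mutually perpendicular trans pairs.
There are 3 geometric isomers: NO2 mer, NCS cis; NO2 mer, NCS trans; NO2 fac, NCS cis.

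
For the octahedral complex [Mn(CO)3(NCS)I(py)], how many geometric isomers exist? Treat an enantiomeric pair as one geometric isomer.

An octahedron has six vertices in three trans pairs; every non-trans pair is cis.
Working through the distinct placements yields 4 geometric isomers: CO mer (3 arrangements); CO fac (chiral).

4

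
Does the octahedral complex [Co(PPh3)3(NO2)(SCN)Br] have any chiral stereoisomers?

yes

There are 4 geometric isomers: PPh3 mer (3 arrangements); PPh3 fac (chiral).
One of these lacks any improper symmetry element and so occurs as an enantiomeric pair, giving 4 + 1 = 5 stereoisomers in total.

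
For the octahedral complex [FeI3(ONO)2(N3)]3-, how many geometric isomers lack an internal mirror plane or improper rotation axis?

0

In an octahedral complex each vertex has one trans partner and four cis neighbours.
The distinct arrangements are (3 in all): I mer, ONO trans; I mer, ONO cis; I fac, ONO cis.
Each arrangement has an internal mirror plane or centre of symmetry, so none is chiral.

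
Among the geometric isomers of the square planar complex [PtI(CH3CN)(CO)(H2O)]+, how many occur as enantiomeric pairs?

0

Systematic placement gives 3 geometric isomers: (CH3CN/H2O trans, CO/I trans); (CH3CN/I trans, CO/H2O trans); (CH3CN/CO trans, H2O/I trans).
Each arrangement has an internal mirror plane or centre of symmetry, so none is chiral.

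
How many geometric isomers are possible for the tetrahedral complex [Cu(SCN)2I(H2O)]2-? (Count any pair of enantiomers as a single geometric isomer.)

1

In a tetrahedral complex all four positions are equivalent and every pair of ligands is adjacent — there is no cis/trans distinction.
Only one geometric arrangement is possible.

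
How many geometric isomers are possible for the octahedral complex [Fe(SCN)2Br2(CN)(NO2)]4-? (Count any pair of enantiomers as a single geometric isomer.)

6

Systematic placement gives 6 geometric isomers: SCN trans, Br trans; SCN cis, Br trans; SCN trans, Br cis; SCN cis, Br cis (3 arrangements, 2 chiral).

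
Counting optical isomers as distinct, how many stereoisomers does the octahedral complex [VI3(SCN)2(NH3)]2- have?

An octahedron has six vertices in three trans pairs; every non-trans pair is cis.
The distinct arrangements are (3 in all): I mer, SCN trans; I mer, SCN cis; I fac, SCN cis.
Each arrangement has an internal mirror plane or centre of symmetry, so none is chiral.

3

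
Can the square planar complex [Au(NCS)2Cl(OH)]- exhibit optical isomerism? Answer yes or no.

no

Systematic placement gives 2 geometric isomers: NCS cis; NCS trans.
Each arrangement has an internal mirror plane or centre of symmetry, so none is chiral.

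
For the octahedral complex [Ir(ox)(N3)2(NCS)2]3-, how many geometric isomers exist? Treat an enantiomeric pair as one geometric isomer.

An octahedron has six vertices in three trans pairs; every non-trans pair is cis.
Each ox is bidentate and must span two cis positions.
The distinct arrangements are (3 in all): N3 trans, NCS cis; N3 cis, NCS cis (chiral); N3 cis, NCS trans.

3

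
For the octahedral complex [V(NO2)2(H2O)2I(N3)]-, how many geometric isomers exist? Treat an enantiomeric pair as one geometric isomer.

In an octahedral complex each vertex has one trans partner and four cis neighbours.
Systematic placement gives 6 geometric isomers: NO2 trans, H2O trans; NO2 cis, H2O trans; NO2 trans, H2O cis; NO2 cis, H2O cis (3 arrangements, 2 chiral).

6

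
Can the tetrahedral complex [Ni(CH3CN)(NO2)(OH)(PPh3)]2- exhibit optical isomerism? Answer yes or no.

In a tetrahedral complex all four positions are equivalent and every pair of ligands is adjacent — there is no cis/trans distinction.
Only one geometric arrangement is possible; it has no improper symmetry element, so it exists as a pair of enantiomers (2 stereoisomers).

yes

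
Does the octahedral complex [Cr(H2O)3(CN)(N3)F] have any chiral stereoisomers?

yes

Systematic placement gives 4 geometric isomers: H2O mer (3 arrangements); H2O fac (chiral).
One of these lacks any improper symmetry element and so occurs as an enantiomeric pair, giving 4 + 1 = 5 stereoisomers in total.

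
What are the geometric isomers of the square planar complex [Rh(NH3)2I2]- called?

In a square planar complex each vertex has one trans partner and two cis neighbours.
The distinct arrangements are (2 in all): NH3 cis; NH3 trans.

cis and trans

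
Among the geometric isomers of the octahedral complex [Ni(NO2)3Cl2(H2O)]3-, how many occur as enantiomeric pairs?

0

An octahedron has six vertices in three trans pairs; every non-trans pair is cis.
There are 3 geometric isomers: NO2 mer, Cl trans; NO2 mer, Cl cis; NO2 fac, Cl cis.
Each arrangement has an internal mirror plane or centre of symmetry, so none is chiral.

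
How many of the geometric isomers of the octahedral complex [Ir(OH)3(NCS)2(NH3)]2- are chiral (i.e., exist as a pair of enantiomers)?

0

The six octahedral sites form three mutually perpendicular trans pairs.
Systematic placement gives 3 geometric isomers: OH mer, NCS trans; OH mer, NCS cis; OH fac, NCS cis.
Each arrangement has an internal mirror plane or centre of symmetry, so none is chiral.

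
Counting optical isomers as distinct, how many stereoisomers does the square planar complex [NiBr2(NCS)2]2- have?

2

A square has two trans pairs of vertices; adjacent vertices are cis.
The distinct arrangements are (2 in all): Br cis; Br trans.
Each arrangement has an internal mirror plane or centre of symmetry, so none is chiral.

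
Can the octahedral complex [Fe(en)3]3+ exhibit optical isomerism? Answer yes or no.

yes

The six octahedral sites form three mutually perpendicular trans pairs.
Each en is bidentate and must span two cis positions.
Only one geometric arrangement is possible; it has no improper symmetry element, so it exists as a pair of enantiomers (2 stereoisomers).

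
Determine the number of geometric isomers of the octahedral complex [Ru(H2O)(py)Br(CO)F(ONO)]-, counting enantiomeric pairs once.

15

Placing the ligands in turn and identifying arrangements related by rotation or reflection leaves 15 distinct geometric isomers.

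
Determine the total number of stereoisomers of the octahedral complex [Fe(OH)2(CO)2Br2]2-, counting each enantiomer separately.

6

An octahedron has six vertices in three trans pairs; every non-trans pair is cis.
Working through the distinct placements yields 5 geometric isomers: OH trans, CO trans, Br trans; OH cis, CO cis, Br trans; OH trans, CO cis, Br cis; OH cis, CO cis, Br cis (chiral); OH cis, CO trans, Br cis.
One of these lacks any improper symmetry element and so occurs as an enantiomeric pair, giving 5 + 1 = 6 stereoisomers in total.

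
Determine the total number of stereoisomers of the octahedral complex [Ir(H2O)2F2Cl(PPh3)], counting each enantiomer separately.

The six octahedral sites form three mutually perpendicular trans pairs.
There are 6 geometric isomers: H2O cis, F cis (3 arrangements, 2 chiral); H2O trans, F cis; H2O cis, F trans; H2O trans, F trans.
Of these, 2 lack any improper symmetry element and so occur as enantiomeric pairs, giving 6 + 2 = 8 stereoisomers in total.

8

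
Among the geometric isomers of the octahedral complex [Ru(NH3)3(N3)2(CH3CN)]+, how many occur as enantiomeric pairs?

There are 3 geometric isomers: NH3 mer, N3 cis; NH3 mer, N3 trans; NH3 fac, N3 cis.
Each arrangement has an internal mirror plane or centre of symmetry, so none is chiral.

0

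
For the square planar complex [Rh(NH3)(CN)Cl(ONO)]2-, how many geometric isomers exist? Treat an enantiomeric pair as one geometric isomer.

3

In a square planar complex each vertex has one trans partner and two cis neighbours.
Working through the distinct placements yields 3 geometric isomers: (CN/NH3 trans, Cl/ONO trans); (CN/ONO trans, Cl/NH3 trans); (CN/Cl trans, NH3/ONO trans).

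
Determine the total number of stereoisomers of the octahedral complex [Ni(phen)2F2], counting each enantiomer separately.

The six octahedral sites form three mutually perpendicular trans pairs.
Each phen is bidentate and must span two cis positions.
Systematic placement gives 2 geometric isomers: F trans; F cis (chiral).
One of these lacks any improper symmetry element and so occurs as an enantiomeric pair, giving 2 + 1 = 3 stereoisomers in total.

3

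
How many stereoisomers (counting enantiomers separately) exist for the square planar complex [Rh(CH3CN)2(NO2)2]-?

2

In a square planar complex each vertex has one trans partner and two cis neighbours.
There are 2 geometric isomers: CH3CN cis; CH3CN trans.
Each arrangement has an internal mirror plane or centre of symmetry, so none is chiral.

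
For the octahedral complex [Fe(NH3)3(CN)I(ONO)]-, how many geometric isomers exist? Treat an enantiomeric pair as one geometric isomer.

In an octahedral complex each vertex has one trans partner and four cis neighbours.
Systematic placement gives 4 geometric isomers: NH3 mer (3 arrangements); NH3 fac (chiral).

4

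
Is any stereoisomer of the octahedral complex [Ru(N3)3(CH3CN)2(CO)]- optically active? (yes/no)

The distinct arrangements are (3 in all): N3 mer, CH3CN trans; N3 mer, CH3CN cis; N3 fac, CH3CN cis.
Each arrangement has an internal mirror plane or centre of symmetry, so none is chiral.

no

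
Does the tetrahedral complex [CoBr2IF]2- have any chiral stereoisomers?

no

Only one geometric arrangement is possible.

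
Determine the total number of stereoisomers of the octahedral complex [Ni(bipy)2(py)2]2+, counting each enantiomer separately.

3

The six octahedral sites form three mutually perpendicular trans pairs.
Each bipy is bidentate and must span two cis positions.
The distinct arrangements are (2 in all): py trans; py cis (chiral).
One of these lacks any improper symmetry element and so occurs as an enantiomeric pair, giving 2 + 1 = 3 stereoisomers in total.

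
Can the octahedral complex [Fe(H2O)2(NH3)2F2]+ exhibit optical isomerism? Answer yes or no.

yes

Working through the distinct placements yields 5 geometric isomers: H2O trans, NH3 trans, F trans; H2O cis, NH3 cis, F trans; H2O cis, NH3 trans, F cis; H2O cis, NH3 cis, F cis (chiral); H2O trans, NH3 cis, F cis.
One of these lacks any improper symmetry element and so occurs as an enantiomeric pair, giving 5 + 1 = 6 stereoisomers in total.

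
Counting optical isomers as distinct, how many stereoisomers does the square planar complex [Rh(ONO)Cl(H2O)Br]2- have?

In a square planar complex each vertex has one trans partner and two cis neighbours.
There are 3 geometric isomers: (Br/H2O trans, Cl/ONO trans); (Br/ONO trans, Cl/H2O trans); (Br/Cl trans, H2O/ONO trans).
Each arrangement has an internal mirror plane or centre of symmetry, so none is chiral.

3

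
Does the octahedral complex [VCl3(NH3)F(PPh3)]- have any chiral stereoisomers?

An octahedron has six vertices in three trans pairs; every non-trans pair is cis.
Systematic placement gives 4 geometric isomers: Cl mer (3 arrangements); Cl fac (chiral).
One of these lacks any improper symmetry element and so occurs as an enantiomeric pair, giving 4 + 1 = 5 stereoisomers in total.

yes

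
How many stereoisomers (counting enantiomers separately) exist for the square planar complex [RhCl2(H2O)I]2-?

A square has two trans pairs of vertices; adjacent vertices are cis.
Systematic placement gives 2 geometric isomers: Cl cis; Cl trans.
Each arrangement has an internal mirror plane or centre of symmetry, so none is chiral.

2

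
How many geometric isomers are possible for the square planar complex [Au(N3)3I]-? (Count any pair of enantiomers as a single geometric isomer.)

Only one geometric arrangement is possible.

1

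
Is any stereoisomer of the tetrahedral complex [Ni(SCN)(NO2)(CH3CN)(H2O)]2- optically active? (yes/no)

yes

Only one geometric arrangement is possible; it has no improper symmetry element, so it exists as a pair of enantiomers (2 stereoisomers).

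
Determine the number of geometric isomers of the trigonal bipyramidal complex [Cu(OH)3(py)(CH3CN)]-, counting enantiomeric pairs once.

A trigonal bipyramid has two axial and three equatorial sites, which are chemically inequivalent.
The distinct arrangements are (4 in all): py equatorial, CH3CN axial; py axial, CH3CN axial; py equatorial, CH3CN equatorial; py axial, CH3CN equatorial.

4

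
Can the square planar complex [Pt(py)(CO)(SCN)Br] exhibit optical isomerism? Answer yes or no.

A square has two trans pairs of vertices; adjacent vertices are cis.
The distinct arrangements are (3 in all): (Br/SCN trans, CO/py trans); (Br/py trans, CO/SCN trans); (Br/CO trans, SCN/py trans).
Each arrangement has an internal mirror plane or centre of symmetry, so none is chiral.

no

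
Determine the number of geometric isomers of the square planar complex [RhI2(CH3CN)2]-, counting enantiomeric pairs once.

A square has two trans pairs of vertices; adjacent vertices are cis.
Systematic placement gives 2 geometric isomers: I cis; I trans.

2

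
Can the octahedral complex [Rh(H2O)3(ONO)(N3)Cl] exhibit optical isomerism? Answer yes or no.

In an octahedral complex each vertex has one trans partner and four cis neighbours.
The distinct arrangements are (4 in all): H2O mer (3 arrangements); H2O fac (chiral).
One of these lacks any improper symmetry element and so occurs as an enantiomeric pair, giving 4 + 1 = 5 stereoisomers in total.

yes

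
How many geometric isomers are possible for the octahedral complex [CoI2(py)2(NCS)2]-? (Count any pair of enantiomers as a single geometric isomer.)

5

An octahedron has six vertices in three trans pairs; every non-trans pair is cis.
Systematic placement gives 5 geometric isomers: I trans, py trans, NCS trans; I trans, py cis, NCS cis; I cis, py trans, NCS cis; I cis, py cis, NCS cis (chiral); I cis, py cis, NCS trans.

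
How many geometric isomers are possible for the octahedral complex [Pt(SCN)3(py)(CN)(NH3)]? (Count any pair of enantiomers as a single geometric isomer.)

4

There are 4 geometric isomers: SCN mer (3 arrangements); SCN fac (chiral).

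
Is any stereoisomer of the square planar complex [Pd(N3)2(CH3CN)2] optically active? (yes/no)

no

Working through the distinct placements yields 2 geometric isomers: N3 cis; N3 trans.
Each arrangement has an internal mirror plane or centre of symmetry, so none is chiral.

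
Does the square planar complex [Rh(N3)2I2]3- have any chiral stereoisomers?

In a square planar complex each vertex has one trans partner and two cis neighbours.
There are 2 geometric isomers: N3 cis; N3 trans.
Each arrangement has an internal mirror plane or centre of symmetry, so none is chiral.

no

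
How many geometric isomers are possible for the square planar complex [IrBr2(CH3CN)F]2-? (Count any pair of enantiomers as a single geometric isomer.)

In a square planar complex each vertex has one trans partner and two cis neighbours.
Systematic placement gives 2 geometric isomers: Br cis; Br trans.

2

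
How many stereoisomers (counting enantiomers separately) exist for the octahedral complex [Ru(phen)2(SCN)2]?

3

In an octahedral complex each vertex has one trans partner and four cis neighbours.
Each phen is bidentate and must span two cis positions.
There are 2 geometric isomers: SCN trans; SCN cis (chiral).
One of these lacks any improper symmetry element and so occurs as an enantiomeric pair, giving 2 + 1 = 3 stereoisomers in total.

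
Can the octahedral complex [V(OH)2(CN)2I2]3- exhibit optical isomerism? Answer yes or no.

yes

The six octahedral sites form three mutually perpendicular trans pairs.
Systematic placement gives 5 geometric isomers: OH trans, CN trans, I trans; OH cis, CN trans, I cis; OH trans, CN cis, I cis; OH cis, CN cis, I cis (chiral); OH cis, CN cis, I trans.
One of these lacks any improper symmetry element and so occurs as an enantiomeric pair, giving 5 + 1 = 6 stereoisomers in total.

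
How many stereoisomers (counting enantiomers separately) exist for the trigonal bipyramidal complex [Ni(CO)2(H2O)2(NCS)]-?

6

Systematic enumeration (placing each ligand type in turn and discarding arrangements equivalent by rotation or reflection) gives 5 geometric isomers.
One of these lacks any improper symmetry element and so occurs as an enantiomeric pair, giving 5 + 1 = 6 stereoisomers in total.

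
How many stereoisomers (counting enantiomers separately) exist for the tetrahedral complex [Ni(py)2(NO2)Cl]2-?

Only one geometric arrangement is possible.

1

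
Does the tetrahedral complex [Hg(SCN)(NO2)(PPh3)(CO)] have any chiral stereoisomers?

All four vertices of a tetrahedron are equivalent and mutually adjacent, so cis/trans isomerism cannot arise.
Only one geometric arrangement is possible; it has no improper symmetry element, so it exists as a pair of enantiomers (2 stereoisomers).

yes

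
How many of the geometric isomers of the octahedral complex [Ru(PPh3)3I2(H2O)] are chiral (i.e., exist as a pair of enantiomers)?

0

In an octahedral complex each vertex has one trans partner and four cis neighbours.
There are 3 geometric isomers: PPh3 mer, I cis; PPh3 mer, I trans; PPh3 fac, I cis.
Each arrangement has an internal mirror plane or centre of symmetry, so none is chiral.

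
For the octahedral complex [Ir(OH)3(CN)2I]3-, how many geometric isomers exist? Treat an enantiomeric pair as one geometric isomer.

3

An octahedron has six vertices in three trans pairs; every non-trans pair is cis.
Working through the distinct placements yields 3 geometric isomers: OH mer, CN trans; OH mer, CN cis; OH fac, CN cis.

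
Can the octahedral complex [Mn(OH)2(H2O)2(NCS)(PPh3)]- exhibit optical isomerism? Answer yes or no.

yes

There are 6 geometric isomers: OH cis, H2O trans; OH trans, H2O trans; OH cis, H2O cis (3 arrangements, 2 chiral); OH trans, H2O cis.
Of these, 2 lack any improper symmetry element and so occur as enantiomeric pairs, giving 6 + 2 = 8 stereoisomers in total.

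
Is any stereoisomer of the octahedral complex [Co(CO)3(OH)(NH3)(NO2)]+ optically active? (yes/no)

An octahedron has six vertices in three trans pairs; every non-trans pair is cis.
Working through the distinct placements yields 4 geometric isomers: CO mer (3 arrangements); CO fac (chiral).
One of these lacks any improper symmetry element and so occurs as an enantiomeric pair, giving 4 + 1 = 5 stereoisomers in total.

yes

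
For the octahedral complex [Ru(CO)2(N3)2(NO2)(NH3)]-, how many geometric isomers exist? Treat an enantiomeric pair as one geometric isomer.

6

In an octahedral complex each vertex has one trans partner and four cis neighbours.
The distinct arrangements are (6 in all): CO trans, N3 trans; CO trans, N3 cis; CO cis, N3 cis (3 arrangements, 2 chiral); CO cis, N3 trans.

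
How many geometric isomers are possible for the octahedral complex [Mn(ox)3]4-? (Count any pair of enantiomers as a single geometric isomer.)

1

An octahedron has six vertices in three trans pairs; every non-trans pair is cis.
Each ox is bidentate and must span two cis positions.
Only one geometric arrangement is possible; it has no improper symmetry element, so it exists as a pair of enantiomers (2 stereoisomers).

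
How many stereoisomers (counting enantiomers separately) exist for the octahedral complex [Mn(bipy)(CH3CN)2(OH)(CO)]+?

An octahedron has six vertices in three trans pairs; every non-trans pair is cis.
Each bipy is bidentate and must span two cis positions.
The distinct arrangements are (4 in all): CH3CN trans; CH3CN cis (3 arrangements, 2 chiral).
Of these, 2 lack any improper symmetry element and so occur as enantiomeric pairs, giving 4 + 2 = 6 stereoisomers in total.

6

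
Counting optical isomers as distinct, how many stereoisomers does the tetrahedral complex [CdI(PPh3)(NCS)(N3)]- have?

Only one geometric arrangement is possible; it has no improper symmetry element, so it exists as a pair of enantiomers (2 stereoisomers).

2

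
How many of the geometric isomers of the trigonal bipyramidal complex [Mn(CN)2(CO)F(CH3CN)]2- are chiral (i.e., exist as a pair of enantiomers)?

3

In a trigonal bipyramid the two axial positions differ from the three equatorial ones.
Systematic enumeration (placing each ligand type in turn and discarding arrangements equivalent by rotation or reflection) gives 7 geometric isomers.
Of these, 3 lack any improper symmetry element and so occur as enantiomeric pairs, giving 7 + 3 = 10 stereoisomers in total.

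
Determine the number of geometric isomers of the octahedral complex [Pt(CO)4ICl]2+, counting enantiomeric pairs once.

An octahedron has six vertices in three trans pairs; every non-trans pair is cis.
The distinct arrangements are (2 in all): I and Cl mutually trans; I and Cl mutually cis.

2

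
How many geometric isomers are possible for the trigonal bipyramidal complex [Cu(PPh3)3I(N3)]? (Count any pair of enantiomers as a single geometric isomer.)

A trigonal bipyramid has two axial and three equatorial sites, which are chemically inequivalent.
Systematic placement gives 4 geometric isomers: I axial, N3 axial; I axial, N3 equatorial; I equatorial, N3 axial; I equatorial, N3 equatorial.

4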